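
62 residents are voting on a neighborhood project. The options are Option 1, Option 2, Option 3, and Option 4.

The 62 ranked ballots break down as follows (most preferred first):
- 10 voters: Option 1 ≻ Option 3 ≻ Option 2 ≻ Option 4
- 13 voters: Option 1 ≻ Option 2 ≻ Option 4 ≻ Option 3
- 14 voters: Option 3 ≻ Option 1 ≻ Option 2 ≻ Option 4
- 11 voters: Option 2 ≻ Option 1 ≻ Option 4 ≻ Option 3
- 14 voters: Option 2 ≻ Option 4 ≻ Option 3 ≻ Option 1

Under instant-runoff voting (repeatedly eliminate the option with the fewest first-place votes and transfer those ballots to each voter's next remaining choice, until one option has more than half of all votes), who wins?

Round 1: Option 1 23, Option 2 25, Option 3 14, Option 4 0. Option 4 eliminated.
Round 2: Option 1 23, Option 2 25, Option 3 14. Option 3 eliminated.
Round 3: Option 1 37, Option 2 25. Option 1 has a majority (≥32).

Option 1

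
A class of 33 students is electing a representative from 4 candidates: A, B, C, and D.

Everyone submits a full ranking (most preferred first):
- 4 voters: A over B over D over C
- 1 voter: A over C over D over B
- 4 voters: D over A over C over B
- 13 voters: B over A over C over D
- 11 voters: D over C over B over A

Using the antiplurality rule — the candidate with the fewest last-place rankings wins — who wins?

Last-place votes: A 11, B 5, C 4, D 13.

C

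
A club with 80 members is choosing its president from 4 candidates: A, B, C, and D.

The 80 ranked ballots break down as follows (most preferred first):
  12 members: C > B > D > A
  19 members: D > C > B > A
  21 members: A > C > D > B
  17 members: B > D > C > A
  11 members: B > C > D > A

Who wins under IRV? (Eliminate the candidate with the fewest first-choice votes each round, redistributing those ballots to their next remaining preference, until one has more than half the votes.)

B

Round 1: A 21, B 28, C 12, D 19. C eliminated.
Round 2: A 21, B 40, D 19. D eliminated.
Round 3: A 21, B 59. B has a majority (≥41).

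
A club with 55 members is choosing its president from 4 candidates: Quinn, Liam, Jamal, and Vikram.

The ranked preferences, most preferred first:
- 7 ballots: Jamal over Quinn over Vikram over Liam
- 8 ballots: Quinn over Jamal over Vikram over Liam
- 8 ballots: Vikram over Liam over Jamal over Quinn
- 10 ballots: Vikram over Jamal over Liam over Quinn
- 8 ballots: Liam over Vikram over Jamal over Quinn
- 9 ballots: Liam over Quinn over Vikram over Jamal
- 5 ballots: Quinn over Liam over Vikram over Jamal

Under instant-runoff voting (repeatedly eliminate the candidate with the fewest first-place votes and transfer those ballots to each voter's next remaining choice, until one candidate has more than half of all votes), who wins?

Round 1: Quinn 13, Liam 17, Jamal 7, Vikram 18. Jamal eliminated.
Round 2: Quinn 20, Liam 17, Vikram 18. Liam eliminated.
Round 3: Quinn 29, Vikram 26. Quinn has a majority (≥28).

Quinn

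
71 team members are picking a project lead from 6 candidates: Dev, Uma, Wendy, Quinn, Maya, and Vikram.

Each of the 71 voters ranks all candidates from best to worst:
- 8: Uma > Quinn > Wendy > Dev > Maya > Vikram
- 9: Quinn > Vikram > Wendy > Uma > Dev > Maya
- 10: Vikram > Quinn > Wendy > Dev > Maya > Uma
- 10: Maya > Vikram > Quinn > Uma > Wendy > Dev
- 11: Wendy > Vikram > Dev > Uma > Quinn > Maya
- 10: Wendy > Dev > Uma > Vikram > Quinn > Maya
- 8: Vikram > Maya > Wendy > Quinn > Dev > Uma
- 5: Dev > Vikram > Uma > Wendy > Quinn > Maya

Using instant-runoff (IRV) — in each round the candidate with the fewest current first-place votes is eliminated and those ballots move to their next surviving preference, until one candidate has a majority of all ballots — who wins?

Round 1: Dev 5, Uma 8, Wendy 21, Quinn 9, Maya 10, Vikram 18. Dev eliminated.
Round 2: Uma 8, Wendy 21, Quinn 9, Maya 10, Vikram 23. Uma eliminated.
Round 3: Wendy 21, Quinn 17, Maya 10, Vikram 23. Maya eliminated.
Round 4: Wendy 21, Quinn 17, Vikram 33. Quinn eliminated.
Round 5: Wendy 29, Vikram 42. Vikram has a majority (≥36).

Vikram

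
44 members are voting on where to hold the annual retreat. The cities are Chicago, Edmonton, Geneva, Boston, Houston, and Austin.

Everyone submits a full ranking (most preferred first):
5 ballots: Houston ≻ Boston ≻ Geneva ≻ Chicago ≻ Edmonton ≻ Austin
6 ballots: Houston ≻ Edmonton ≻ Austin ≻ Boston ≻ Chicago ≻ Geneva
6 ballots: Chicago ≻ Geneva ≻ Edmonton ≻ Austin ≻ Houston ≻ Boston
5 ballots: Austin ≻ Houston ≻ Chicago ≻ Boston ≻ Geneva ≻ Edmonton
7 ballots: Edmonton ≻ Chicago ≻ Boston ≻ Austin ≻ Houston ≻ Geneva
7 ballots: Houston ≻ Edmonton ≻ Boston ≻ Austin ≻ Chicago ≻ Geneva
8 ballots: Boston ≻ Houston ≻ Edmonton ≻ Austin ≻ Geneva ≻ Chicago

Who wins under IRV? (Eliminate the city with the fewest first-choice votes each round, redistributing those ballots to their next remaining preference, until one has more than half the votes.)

Houston

Round 1: Chicago 6, Edmonton 7, Geneva 0, Boston 8, Houston 18, Austin 5. Geneva eliminated.
Round 2: Chicago 6, Edmonton 7, Boston 8, Houston 18, Austin 5. Austin eliminated.
Round 3: Chicago 6, Edmonton 7, Boston 8, Houston 23. Houston has a majority (≥23).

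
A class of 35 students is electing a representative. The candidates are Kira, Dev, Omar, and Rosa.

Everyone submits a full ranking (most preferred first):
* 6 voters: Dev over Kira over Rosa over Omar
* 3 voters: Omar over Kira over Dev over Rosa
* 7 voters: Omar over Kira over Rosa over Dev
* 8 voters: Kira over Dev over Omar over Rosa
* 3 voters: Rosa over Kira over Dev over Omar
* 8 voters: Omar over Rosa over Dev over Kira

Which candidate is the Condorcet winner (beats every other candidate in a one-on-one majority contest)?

Omar

Omar vs Kira: 18–17
Omar vs Dev: 18–17
Omar vs Rosa: 26–9
Omar beats every other candidate.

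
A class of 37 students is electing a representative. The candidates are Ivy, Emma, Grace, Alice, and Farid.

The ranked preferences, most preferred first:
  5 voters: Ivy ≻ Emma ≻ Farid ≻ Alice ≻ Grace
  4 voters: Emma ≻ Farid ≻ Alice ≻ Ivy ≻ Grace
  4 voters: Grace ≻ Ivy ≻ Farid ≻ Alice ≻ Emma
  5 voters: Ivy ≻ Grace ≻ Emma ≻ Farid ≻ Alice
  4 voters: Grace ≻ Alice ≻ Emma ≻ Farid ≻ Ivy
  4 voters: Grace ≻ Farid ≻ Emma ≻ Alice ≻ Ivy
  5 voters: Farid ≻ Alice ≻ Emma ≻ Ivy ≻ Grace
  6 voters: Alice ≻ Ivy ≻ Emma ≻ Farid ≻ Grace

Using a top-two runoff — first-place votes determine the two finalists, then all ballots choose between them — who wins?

Ivy

Round 1 first-place votes: Ivy 10, Emma 4, Grace 12, Alice 6, Farid 5. Grace and Ivy advance.
Runoff: Grace is ranked above Ivy on 12 ballots, Ivy above Grace on 25.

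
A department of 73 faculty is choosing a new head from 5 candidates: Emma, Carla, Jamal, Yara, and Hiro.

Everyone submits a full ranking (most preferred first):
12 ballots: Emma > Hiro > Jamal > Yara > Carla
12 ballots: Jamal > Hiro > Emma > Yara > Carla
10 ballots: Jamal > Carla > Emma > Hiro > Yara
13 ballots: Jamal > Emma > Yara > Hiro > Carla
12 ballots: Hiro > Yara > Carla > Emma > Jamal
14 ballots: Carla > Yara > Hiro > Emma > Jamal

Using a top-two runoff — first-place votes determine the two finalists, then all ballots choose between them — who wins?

Jamal

Round 1 first-place votes: Emma 12, Carla 14, Jamal 35, Yara 0, Hiro 12. Jamal and Carla advance.
Runoff: Jamal is ranked above Carla on 47 ballots, Carla above Jamal on 26.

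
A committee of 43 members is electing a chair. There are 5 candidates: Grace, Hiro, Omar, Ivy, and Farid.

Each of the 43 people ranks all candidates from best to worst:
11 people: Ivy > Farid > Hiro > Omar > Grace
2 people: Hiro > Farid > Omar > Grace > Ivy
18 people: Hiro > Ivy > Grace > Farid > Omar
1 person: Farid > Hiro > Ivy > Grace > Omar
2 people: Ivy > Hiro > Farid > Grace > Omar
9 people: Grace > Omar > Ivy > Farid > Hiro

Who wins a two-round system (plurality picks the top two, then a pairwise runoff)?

Ivy

Round 1 first-place votes: Grace 9, Hiro 20, Omar 0, Ivy 13, Farid 1. Hiro and Ivy advance.
Runoff: Hiro is ranked above Ivy on 21 ballots, Ivy above Hiro on 22.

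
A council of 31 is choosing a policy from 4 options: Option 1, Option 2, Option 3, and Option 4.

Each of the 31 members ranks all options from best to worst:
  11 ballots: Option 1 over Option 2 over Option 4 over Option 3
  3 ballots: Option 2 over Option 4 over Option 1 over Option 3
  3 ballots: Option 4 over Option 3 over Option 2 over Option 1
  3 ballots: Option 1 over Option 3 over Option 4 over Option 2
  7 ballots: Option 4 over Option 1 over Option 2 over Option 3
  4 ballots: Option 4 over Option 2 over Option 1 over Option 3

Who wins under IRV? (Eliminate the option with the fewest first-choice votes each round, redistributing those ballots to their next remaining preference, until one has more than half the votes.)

Round 1: Option 1 14, Option 2 3, Option 3 0, Option 4 14. Option 3 eliminated.
Round 2: Option 1 14, Option 2 3, Option 4 14. Option 2 eliminated.
Round 3: Option 1 14, Option 4 17. Option 4 has a majority (≥16).

Option 4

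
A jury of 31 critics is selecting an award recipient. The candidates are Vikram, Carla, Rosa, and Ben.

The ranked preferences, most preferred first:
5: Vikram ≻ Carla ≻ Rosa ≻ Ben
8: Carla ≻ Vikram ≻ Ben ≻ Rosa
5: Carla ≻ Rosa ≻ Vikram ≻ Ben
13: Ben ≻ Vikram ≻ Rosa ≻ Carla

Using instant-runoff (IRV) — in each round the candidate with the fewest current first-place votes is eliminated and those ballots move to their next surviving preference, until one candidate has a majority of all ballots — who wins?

Carla

Round 1: Vikram 5, Carla 13, Rosa 0, Ben 13. Rosa eliminated.
Round 2: Vikram 5, Carla 13, Ben 13. Vikram eliminated.
Round 3: Carla 18, Ben 13. Carla has a majority (≥16).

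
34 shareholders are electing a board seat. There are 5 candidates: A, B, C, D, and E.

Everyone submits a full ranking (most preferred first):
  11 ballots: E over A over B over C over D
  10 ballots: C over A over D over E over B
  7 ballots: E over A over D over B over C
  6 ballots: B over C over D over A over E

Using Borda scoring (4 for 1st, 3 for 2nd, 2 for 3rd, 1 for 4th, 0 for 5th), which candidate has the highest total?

A

A: 11×3 + 10×3 + 7×3 + 6×1 = 90
B: 11×2 + 10×0 + 7×1 + 6×4 = 53
C: 11×1 + 10×4 + 7×0 + 6×3 = 69
D: 11×0 + 10×2 + 7×2 + 6×2 = 46
E: 11×4 + 10×1 + 7×4 + 6×0 = 82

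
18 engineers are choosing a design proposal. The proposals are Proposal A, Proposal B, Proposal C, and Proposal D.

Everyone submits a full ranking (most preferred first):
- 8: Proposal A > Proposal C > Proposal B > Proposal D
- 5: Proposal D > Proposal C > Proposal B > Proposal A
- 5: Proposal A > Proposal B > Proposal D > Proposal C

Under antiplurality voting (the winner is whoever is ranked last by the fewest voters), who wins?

Last-place votes: Proposal A 5, Proposal B 0, Proposal C 5, Proposal D 8.

Proposal B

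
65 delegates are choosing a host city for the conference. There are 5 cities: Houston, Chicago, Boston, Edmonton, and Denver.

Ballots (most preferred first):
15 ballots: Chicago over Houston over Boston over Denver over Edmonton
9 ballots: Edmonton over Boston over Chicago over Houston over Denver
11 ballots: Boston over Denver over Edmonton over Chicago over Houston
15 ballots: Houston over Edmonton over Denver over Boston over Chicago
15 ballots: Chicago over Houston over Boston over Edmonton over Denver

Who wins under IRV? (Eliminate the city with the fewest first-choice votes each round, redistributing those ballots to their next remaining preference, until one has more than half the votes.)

Round 1: Houston 15, Chicago 30, Boston 11, Edmonton 9, Denver 0. Denver eliminated.
Round 2: Houston 15, Chicago 30, Boston 11, Edmonton 9. Edmonton eliminated.
Round 3: Houston 15, Chicago 30, Boston 20. Houston eliminated.
Round 4: Chicago 30, Boston 35. Boston has a majority (≥33).

Boston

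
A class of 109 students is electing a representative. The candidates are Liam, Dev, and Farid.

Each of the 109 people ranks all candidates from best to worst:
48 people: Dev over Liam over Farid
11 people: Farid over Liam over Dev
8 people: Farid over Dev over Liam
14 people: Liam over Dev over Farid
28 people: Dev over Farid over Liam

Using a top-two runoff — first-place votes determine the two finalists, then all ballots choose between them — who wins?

Dev

Round 1 first-place votes: Liam 14, Dev 76, Farid 19. Dev and Farid advance.
Runoff: Dev is ranked above Farid on 90 ballots, Farid above Dev on 19.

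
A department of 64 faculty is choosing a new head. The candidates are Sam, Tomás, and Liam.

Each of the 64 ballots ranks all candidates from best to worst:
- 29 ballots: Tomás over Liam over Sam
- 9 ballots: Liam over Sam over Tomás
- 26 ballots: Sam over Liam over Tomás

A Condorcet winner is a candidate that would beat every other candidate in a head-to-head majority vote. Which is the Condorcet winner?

Liam

Liam vs Sam: 38–26
Liam vs Tomás: 35–29
Liam beats every other candidate.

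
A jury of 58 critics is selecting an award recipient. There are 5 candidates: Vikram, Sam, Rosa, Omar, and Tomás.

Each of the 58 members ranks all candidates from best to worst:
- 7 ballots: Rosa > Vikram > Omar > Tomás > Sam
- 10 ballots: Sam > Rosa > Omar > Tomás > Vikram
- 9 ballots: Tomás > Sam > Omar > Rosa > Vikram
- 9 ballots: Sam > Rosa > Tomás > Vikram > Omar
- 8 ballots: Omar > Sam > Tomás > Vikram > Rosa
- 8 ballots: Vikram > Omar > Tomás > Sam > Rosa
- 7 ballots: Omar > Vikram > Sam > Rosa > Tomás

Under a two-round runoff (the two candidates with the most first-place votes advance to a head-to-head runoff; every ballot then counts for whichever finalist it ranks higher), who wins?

Omar

Round 1 first-place votes: Vikram 8, Sam 19, Rosa 7, Omar 15, Tomás 9. Sam and Omar advance.
Runoff: Sam is ranked above Omar on 28 ballots, Omar above Sam on 30.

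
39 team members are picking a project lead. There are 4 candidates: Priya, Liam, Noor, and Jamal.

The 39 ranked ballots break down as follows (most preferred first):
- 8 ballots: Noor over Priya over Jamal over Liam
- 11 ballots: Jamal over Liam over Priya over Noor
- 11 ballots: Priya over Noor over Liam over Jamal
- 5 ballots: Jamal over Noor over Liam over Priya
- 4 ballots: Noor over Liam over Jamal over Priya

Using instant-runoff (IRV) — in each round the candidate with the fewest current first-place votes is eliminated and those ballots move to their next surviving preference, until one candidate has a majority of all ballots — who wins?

Round 1: Priya 11, Liam 0, Noor 12, Jamal 16. Liam eliminated.
Round 2: Priya 11, Noor 12, Jamal 16. Priya eliminated.
Round 3: Noor 23, Jamal 16. Noor has a majority (≥20).

Noor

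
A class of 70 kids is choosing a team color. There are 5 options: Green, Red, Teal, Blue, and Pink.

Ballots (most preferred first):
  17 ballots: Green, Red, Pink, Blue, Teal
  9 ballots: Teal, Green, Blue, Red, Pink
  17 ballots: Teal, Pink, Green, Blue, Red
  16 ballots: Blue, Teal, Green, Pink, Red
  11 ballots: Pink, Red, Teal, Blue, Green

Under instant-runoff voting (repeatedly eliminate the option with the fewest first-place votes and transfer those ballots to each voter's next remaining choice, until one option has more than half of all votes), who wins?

Teal

Round 1: Green 17, Red 0, Teal 26, Blue 16, Pink 11. Red eliminated.
Round 2: Green 17, Teal 26, Blue 16, Pink 11. Pink eliminated.
Round 3: Green 17, Teal 37, Blue 16. Teal has a majority (≥36).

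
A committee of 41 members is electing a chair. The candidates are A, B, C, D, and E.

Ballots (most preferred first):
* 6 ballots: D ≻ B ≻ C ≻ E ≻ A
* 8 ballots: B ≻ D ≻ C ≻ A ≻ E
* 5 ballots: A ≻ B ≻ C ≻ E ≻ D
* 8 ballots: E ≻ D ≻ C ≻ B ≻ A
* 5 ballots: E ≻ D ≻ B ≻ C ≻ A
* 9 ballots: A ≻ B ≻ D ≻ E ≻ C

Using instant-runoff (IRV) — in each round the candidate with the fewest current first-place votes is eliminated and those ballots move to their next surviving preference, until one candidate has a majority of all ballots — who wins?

Round 1: A 14, B 8, C 0, D 6, E 13. C eliminated.
Round 2: A 14, B 8, D 6, E 13. D eliminated.
Round 3: A 14, B 14, E 13. E eliminated.
Round 4: A 14, B 27. B has a majority (≥21).

B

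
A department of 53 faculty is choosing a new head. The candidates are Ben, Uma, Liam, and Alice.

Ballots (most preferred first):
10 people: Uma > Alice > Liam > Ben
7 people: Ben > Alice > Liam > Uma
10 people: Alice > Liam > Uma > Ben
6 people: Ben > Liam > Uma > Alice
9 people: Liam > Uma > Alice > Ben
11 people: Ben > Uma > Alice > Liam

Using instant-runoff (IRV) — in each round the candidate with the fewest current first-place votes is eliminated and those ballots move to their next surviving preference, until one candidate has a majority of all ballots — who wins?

Uma

Round 1: Ben 24, Uma 10, Liam 9, Alice 10. Liam eliminated.
Round 2: Ben 24, Uma 19, Alice 10. Alice eliminated.
Round 3: Ben 24, Uma 29. Uma has a majority (≥27).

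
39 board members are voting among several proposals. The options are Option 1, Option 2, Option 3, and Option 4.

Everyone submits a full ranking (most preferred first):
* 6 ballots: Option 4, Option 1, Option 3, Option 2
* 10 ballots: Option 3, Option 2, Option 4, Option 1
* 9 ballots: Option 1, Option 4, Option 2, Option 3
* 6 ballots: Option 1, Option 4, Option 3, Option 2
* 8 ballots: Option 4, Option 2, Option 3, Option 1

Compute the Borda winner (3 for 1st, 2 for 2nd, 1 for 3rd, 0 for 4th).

Option 4

Option 1: 6×2 + 10×0 + 9×3 + 6×3 + 8×0 = 57
Option 2: 6×0 + 10×2 + 9×1 + 6×0 + 8×2 = 45
Option 3: 6×1 + 10×3 + 9×0 + 6×1 + 8×1 = 50
Option 4: 6×3 + 10×1 + 9×2 + 6×2 + 8×3 = 82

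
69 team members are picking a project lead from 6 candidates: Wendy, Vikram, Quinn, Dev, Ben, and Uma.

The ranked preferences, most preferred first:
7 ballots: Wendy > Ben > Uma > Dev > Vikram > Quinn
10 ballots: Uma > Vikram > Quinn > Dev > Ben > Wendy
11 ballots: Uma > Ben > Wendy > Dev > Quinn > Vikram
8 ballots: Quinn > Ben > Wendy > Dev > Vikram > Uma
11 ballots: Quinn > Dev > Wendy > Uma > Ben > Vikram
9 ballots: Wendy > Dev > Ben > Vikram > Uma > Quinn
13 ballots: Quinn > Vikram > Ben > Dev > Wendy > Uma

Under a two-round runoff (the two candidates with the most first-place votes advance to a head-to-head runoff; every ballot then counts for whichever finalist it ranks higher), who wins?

Uma

Round 1 first-place votes: Wendy 16, Vikram 0, Quinn 32, Dev 0, Ben 0, Uma 21. Quinn and Uma advance.
Runoff: Quinn is ranked above Uma on 32 ballots, Uma above Quinn on 37.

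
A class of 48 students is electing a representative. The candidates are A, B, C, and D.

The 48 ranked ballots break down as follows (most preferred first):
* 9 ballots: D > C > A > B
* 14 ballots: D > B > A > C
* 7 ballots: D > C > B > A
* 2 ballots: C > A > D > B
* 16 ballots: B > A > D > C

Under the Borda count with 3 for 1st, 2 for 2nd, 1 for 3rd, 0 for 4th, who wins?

A: 9×1 + 14×1 + 7×0 + 2×2 + 16×2 = 59
B: 9×0 + 14×2 + 7×1 + 2×0 + 16×3 = 83
C: 9×2 + 14×0 + 7×2 + 2×3 + 16×0 = 38
D: 9×3 + 14×3 + 7×3 + 2×1 + 16×1 = 108

D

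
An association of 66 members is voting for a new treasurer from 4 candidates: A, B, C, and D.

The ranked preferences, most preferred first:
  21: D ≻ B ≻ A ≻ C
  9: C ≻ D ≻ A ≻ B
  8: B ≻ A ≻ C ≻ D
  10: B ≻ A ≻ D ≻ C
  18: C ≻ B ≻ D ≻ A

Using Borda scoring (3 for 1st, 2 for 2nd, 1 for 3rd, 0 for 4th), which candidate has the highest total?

A: 21×1 + 9×1 + 8×2 + 10×2 + 18×0 = 66
B: 21×2 + 9×0 + 8×3 + 10×3 + 18×2 = 132
C: 21×0 + 9×3 + 8×1 + 10×0 + 18×3 = 89
D: 21×3 + 9×2 + 8×0 + 10×1 + 18×1 = 109

B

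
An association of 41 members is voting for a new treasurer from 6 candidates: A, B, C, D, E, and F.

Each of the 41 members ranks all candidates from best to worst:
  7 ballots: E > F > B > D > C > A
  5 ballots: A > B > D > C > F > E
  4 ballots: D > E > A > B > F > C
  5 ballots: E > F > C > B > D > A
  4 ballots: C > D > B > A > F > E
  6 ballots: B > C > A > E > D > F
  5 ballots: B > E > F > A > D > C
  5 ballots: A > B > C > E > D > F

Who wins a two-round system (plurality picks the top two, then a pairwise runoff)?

B

Round 1 first-place votes: A 10, B 11, C 4, D 4, E 12, F 0. E and B advance.
Runoff: E is ranked above B on 16 ballots, B above E on 25.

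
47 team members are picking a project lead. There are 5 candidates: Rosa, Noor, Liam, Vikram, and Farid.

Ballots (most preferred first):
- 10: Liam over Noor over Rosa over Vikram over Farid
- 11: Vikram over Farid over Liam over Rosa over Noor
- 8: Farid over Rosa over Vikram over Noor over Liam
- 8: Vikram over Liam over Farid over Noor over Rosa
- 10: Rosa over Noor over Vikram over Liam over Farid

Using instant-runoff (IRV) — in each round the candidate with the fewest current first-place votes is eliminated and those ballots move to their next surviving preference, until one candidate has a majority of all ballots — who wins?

Round 1: Rosa 10, Noor 0, Liam 10, Vikram 19, Farid 8. Noor eliminated.
Round 2: Rosa 10, Liam 10, Vikram 19, Farid 8. Farid eliminated.
Round 3: Rosa 18, Liam 10, Vikram 19. Liam eliminated.
Round 4: Rosa 28, Vikram 19. Rosa has a majority (≥24).

Rosa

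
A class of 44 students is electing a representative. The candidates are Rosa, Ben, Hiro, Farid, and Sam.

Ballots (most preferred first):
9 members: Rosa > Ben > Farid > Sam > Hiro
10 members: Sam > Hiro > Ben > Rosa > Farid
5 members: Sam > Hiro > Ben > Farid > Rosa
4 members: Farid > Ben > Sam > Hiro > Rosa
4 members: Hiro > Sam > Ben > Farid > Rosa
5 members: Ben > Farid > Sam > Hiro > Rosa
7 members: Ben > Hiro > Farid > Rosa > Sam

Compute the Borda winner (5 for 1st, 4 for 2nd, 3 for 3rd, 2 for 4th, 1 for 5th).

Rosa: 9×5 + 10×2 + 5×1 + 4×1 + 4×1 + 5×1 + 7×2 = 97
Ben: 9×4 + 10×3 + 5×3 + 4×4 + 4×3 + 5×5 + 7×5 = 169
Hiro: 9×1 + 10×4 + 5×4 + 4×2 + 4×5 + 5×2 + 7×4 = 135
Farid: 9×3 + 10×1 + 5×2 + 4×5 + 4×2 + 5×4 + 7×3 = 116
Sam: 9×2 + 10×5 + 5×5 + 4×3 + 4×4 + 5×3 + 7×1 = 143

Ben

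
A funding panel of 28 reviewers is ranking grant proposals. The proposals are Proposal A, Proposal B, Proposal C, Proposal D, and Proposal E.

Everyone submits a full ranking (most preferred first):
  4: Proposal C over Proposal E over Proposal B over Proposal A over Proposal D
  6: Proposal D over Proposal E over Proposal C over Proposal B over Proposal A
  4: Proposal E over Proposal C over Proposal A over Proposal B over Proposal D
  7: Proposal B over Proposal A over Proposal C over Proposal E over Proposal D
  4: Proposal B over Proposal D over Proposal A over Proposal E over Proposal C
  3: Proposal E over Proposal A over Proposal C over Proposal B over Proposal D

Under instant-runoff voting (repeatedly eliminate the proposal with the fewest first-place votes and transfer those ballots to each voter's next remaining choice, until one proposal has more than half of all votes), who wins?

Proposal E

Round 1: Proposal A 0, Proposal B 11, Proposal C 4, Proposal D 6, Proposal E 7. Proposal A eliminated.
Round 2: Proposal B 11, Proposal C 4, Proposal D 6, Proposal E 7. Proposal C eliminated.
Round 3: Proposal B 11, Proposal D 6, Proposal E 11. Proposal D eliminated.
Round 4: Proposal B 11, Proposal E 17. Proposal E has a majority (≥15).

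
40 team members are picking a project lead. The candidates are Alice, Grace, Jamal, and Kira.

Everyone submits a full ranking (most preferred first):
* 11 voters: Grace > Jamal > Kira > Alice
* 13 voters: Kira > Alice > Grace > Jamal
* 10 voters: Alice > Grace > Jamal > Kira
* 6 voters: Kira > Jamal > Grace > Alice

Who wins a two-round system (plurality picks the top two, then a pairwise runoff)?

Grace

Round 1 first-place votes: Alice 10, Grace 11, Jamal 0, Kira 19. Kira and Grace advance.
Runoff: Kira is ranked above Grace on 19 ballots, Grace above Kira on 21.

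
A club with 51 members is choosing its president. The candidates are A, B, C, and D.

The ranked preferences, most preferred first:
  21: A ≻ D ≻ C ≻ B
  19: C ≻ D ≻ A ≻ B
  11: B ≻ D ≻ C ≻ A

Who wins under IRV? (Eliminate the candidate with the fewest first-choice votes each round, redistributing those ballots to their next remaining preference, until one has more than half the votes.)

C

Round 1: A 21, B 11, C 19, D 0. D eliminated.
Round 2: A 21, B 11, C 19. B eliminated.
Round 3: A 21, C 30. C has a majority (≥26).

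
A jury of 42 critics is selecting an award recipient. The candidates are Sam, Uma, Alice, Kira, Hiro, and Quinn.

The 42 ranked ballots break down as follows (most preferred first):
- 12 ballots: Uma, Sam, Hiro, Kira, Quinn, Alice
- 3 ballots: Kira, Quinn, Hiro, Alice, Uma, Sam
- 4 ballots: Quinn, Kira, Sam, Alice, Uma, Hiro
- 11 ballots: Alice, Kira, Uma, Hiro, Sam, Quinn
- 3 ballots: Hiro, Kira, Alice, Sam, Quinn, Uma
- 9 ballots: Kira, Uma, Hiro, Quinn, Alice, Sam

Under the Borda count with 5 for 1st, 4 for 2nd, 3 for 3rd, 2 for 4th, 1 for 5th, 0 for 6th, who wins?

Sam: 12×4 + 3×0 + 4×3 + 11×1 + 3×2 + 9×0 = 77
Uma: 12×5 + 3×1 + 4×1 + 11×3 + 3×0 + 9×4 = 136
Alice: 12×0 + 3×2 + 4×2 + 11×5 + 3×3 + 9×1 = 87
Kira: 12×2 + 3×5 + 4×4 + 11×4 + 3×4 + 9×5 = 156
Hiro: 12×3 + 3×3 + 4×0 + 11×2 + 3×5 + 9×3 = 109
Quinn: 12×1 + 3×4 + 4×5 + 11×0 + 3×1 + 9×2 = 65

Kira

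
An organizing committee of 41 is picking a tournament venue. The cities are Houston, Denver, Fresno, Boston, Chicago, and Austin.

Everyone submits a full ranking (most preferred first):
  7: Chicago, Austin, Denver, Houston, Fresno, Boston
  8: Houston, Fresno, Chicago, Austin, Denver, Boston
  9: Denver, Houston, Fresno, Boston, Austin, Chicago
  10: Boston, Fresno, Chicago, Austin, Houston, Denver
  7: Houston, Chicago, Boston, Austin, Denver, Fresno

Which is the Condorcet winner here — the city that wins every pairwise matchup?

Houston

Houston vs Denver: 25–16
Houston vs Fresno: 31–10
Houston vs Boston: 31–10
Houston vs Chicago: 24–17
Houston vs Austin: 24–17
Houston beats every other city.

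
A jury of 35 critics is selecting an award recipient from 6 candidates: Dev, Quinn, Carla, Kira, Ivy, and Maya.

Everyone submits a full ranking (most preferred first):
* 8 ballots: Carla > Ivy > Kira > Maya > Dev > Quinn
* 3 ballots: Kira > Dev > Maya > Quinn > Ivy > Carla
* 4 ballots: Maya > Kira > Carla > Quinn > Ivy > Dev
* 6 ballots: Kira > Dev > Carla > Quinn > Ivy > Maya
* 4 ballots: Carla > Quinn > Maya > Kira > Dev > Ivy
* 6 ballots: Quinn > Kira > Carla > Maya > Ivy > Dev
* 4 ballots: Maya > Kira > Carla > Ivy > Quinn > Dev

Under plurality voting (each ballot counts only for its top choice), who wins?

Carla

First-place votes: Dev 0, Quinn 6, Carla 12, Kira 9, Ivy 0, Maya 8.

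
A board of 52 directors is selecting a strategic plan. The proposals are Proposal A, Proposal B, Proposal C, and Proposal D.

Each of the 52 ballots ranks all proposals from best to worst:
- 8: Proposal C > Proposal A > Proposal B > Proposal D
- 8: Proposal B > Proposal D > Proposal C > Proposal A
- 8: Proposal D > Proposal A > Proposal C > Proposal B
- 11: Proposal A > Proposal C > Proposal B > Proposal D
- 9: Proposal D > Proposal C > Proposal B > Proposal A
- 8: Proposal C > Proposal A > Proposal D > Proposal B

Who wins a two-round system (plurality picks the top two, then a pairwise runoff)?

Round 1 first-place votes: Proposal A 11, Proposal B 8, Proposal C 16, Proposal D 17. Proposal D and Proposal C advance.
Runoff: Proposal D is ranked above Proposal C on 25 ballots, Proposal C above Proposal D on 27.

Proposal C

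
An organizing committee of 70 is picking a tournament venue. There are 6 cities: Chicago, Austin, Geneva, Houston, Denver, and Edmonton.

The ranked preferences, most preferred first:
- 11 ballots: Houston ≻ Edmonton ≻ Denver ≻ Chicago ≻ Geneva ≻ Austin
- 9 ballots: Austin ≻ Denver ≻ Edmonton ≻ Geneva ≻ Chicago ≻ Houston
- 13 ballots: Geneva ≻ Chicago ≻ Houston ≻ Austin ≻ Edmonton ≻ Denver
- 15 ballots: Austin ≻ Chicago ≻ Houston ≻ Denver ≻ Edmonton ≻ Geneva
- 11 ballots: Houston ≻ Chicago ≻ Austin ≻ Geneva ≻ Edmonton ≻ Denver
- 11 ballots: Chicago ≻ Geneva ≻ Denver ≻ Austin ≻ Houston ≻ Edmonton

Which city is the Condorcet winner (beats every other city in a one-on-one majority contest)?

Chicago vs Austin: 46–24
Chicago vs Geneva: 48–22
Chicago vs Houston: 48–22
Chicago vs Denver: 50–20
Chicago vs Edmonton: 50–20
Chicago beats every other city.

Chicago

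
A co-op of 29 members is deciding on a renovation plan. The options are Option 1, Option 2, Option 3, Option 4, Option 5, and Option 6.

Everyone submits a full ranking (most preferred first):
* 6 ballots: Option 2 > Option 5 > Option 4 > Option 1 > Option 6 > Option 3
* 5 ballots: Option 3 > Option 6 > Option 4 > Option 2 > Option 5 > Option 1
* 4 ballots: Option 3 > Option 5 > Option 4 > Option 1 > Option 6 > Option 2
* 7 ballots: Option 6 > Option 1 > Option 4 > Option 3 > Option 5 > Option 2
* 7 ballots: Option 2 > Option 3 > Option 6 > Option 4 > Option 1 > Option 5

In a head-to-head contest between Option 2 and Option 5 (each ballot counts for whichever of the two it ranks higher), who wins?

Option 2 is ranked above Option 5 on 18 ballots; Option 5 above Option 2 on 11.

Option 2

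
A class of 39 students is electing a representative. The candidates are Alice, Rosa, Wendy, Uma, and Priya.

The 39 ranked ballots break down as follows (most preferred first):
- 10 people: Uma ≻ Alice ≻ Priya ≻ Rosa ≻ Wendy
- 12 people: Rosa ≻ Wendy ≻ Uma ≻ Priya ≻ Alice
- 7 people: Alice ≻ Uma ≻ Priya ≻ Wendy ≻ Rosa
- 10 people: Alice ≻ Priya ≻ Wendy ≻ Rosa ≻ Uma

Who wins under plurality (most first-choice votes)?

First-place votes: Alice 17, Rosa 12, Wendy 0, Uma 10, Priya 0.

Alice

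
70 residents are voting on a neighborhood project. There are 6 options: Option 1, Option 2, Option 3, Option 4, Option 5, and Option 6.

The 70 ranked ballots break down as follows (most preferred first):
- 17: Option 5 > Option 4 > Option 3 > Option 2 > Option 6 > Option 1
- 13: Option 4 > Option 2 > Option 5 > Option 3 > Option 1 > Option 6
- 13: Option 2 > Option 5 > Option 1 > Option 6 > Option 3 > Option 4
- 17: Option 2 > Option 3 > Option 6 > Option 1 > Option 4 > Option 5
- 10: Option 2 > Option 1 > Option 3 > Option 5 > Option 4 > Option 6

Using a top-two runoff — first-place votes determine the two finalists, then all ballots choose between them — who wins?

Option 2

Round 1 first-place votes: Option 1 0, Option 2 40, Option 3 0, Option 4 13, Option 5 17, Option 6 0. Option 2 and Option 5 advance.
Runoff: Option 2 is ranked above Option 5 on 53 ballots, Option 5 above Option 2 on 17.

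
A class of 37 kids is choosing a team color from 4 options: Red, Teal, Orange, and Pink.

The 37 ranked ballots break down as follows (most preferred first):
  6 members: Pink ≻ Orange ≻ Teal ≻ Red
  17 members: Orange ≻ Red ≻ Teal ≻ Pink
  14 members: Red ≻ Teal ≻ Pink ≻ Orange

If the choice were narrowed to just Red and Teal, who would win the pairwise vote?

Red is ranked above Teal on 31 ballots; Teal above Red on 6.

Red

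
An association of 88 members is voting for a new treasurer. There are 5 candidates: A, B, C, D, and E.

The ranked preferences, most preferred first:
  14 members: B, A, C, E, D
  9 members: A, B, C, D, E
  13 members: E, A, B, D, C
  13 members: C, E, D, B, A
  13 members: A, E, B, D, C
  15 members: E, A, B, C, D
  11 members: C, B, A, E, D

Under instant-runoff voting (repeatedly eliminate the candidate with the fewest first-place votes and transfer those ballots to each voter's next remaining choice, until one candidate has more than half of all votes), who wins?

Round 1: A 22, B 14, C 24, D 0, E 28. D eliminated.
Round 2: A 22, B 14, C 24, E 28. B eliminated.
Round 3: A 36, C 24, E 28. C eliminated.
Round 4: A 47, E 41. A has a majority (≥45).

A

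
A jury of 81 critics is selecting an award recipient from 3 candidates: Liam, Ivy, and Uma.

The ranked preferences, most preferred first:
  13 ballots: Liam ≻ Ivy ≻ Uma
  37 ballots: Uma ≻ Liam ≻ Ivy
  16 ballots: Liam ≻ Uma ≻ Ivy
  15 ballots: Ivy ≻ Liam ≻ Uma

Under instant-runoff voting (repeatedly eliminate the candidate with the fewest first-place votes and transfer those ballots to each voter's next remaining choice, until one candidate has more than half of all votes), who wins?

Liam

Round 1: Liam 29, Ivy 15, Uma 37. Ivy eliminated.
Round 2: Liam 44, Uma 37. Liam has a majority (≥41).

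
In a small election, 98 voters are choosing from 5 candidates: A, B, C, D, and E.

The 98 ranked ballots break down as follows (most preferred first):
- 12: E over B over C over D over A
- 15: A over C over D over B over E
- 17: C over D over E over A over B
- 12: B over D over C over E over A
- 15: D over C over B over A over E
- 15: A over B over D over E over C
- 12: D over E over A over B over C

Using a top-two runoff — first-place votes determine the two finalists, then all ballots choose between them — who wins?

D

Round 1 first-place votes: A 30, B 12, C 17, D 27, E 12. A and D advance.
Runoff: A is ranked above D on 30 ballots, D above A on 68.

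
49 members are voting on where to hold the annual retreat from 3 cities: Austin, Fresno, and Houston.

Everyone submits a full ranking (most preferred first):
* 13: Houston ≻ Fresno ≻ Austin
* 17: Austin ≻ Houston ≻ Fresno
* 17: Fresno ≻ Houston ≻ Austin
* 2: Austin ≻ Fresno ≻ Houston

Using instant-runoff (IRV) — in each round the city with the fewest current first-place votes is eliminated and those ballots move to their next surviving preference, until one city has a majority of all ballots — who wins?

Round 1: Austin 19, Fresno 17, Houston 13. Houston eliminated.
Round 2: Austin 19, Fresno 30. Fresno has a majority (≥25).

Fresno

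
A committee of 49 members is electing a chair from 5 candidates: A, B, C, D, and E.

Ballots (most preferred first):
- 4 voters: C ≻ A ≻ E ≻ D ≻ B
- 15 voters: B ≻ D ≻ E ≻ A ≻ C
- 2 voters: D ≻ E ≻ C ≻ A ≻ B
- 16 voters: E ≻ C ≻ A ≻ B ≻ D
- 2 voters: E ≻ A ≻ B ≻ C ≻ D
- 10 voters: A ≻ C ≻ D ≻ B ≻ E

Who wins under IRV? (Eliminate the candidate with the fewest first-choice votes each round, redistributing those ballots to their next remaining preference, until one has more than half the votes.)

B

Round 1: A 10, B 15, C 4, D 2, E 18. D eliminated.
Round 2: A 10, B 15, C 4, E 20. C eliminated.
Round 3: A 14, B 15, E 20. A eliminated.
Round 4: B 25, E 24. B has a majority (≥25).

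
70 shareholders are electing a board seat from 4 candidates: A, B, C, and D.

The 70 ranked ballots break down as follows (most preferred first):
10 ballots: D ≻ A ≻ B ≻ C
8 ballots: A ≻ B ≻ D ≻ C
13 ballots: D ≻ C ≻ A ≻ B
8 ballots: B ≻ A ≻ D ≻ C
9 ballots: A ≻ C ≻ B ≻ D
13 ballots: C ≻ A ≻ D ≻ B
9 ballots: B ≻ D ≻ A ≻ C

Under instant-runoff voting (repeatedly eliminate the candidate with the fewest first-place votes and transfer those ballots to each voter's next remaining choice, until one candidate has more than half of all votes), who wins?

Round 1: A 17, B 17, C 13, D 23. C eliminated.
Round 2: A 30, B 17, D 23. B eliminated.
Round 3: A 38, D 32. A has a majority (≥36).

A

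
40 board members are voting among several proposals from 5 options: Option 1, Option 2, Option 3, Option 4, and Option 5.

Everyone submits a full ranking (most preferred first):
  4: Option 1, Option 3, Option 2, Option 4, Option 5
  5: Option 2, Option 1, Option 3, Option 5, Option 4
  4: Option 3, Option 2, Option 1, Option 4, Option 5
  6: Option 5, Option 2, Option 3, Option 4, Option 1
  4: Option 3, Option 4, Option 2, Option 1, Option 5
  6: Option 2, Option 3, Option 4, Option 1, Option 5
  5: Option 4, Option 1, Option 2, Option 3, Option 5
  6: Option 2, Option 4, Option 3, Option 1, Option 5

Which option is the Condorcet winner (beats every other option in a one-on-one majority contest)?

Option 2 vs Option 1: 31–9
Option 2 vs Option 3: 28–12
Option 2 vs Option 4: 31–9
Option 2 vs Option 5: 34–6
Option 2 beats every other option.

Option 2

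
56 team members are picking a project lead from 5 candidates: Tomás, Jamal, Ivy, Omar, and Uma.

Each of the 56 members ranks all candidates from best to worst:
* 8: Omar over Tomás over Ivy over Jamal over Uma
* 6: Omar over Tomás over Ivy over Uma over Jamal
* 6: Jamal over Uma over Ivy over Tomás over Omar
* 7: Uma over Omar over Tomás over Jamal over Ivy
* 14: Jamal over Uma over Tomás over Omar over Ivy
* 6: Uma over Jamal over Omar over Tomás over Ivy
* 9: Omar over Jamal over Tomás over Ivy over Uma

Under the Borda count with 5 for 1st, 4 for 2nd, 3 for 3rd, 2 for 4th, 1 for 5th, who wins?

Tomás: 8×4 + 6×4 + 6×2 + 7×3 + 14×3 + 6×2 + 9×3 = 170
Jamal: 8×2 + 6×1 + 6×5 + 7×2 + 14×5 + 6×4 + 9×4 = 196
Ivy: 8×3 + 6×3 + 6×3 + 7×1 + 14×1 + 6×1 + 9×2 = 105
Omar: 8×5 + 6×5 + 6×1 + 7×4 + 14×2 + 6×3 + 9×5 = 195
Uma: 8×1 + 6×2 + 6×4 + 7×5 + 14×4 + 6×5 + 9×1 = 174

Jamal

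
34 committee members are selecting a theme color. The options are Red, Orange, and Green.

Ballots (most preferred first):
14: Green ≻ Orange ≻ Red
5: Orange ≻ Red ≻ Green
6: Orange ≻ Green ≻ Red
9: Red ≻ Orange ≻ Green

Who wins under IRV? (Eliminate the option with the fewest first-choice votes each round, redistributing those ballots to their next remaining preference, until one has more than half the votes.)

Orange

Round 1: Red 9, Orange 11, Green 14. Red eliminated.
Round 2: Orange 20, Green 14. Orange has a majority (≥18).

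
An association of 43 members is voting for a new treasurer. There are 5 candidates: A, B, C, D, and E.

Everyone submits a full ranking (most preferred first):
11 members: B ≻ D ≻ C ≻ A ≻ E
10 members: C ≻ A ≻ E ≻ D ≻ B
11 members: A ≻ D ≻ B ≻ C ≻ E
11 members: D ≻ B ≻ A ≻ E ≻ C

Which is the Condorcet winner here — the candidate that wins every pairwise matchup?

D vs A: 22–21
D vs B: 32–11
D vs C: 33–10
D vs E: 33–10
D beats every other candidate.

D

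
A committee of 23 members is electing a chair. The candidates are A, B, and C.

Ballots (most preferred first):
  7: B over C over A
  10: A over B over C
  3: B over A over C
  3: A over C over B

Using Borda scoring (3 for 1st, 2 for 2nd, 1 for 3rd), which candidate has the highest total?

B

A: 7×1 + 10×3 + 3×2 + 3×3 = 52
B: 7×3 + 10×2 + 3×3 + 3×1 = 53
C: 7×2 + 10×1 + 3×1 + 3×2 = 33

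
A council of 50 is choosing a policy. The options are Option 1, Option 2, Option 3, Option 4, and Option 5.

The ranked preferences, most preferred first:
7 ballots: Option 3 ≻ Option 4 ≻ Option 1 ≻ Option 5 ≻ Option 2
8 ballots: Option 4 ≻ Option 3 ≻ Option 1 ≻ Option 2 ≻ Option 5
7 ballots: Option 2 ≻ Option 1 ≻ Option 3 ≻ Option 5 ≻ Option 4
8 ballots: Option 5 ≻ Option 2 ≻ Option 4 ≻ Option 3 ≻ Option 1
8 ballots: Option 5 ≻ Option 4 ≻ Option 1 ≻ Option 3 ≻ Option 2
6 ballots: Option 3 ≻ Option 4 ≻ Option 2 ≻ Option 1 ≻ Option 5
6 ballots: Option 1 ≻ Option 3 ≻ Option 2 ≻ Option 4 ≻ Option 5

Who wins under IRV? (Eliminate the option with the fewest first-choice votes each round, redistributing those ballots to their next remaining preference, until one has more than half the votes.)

Round 1: Option 1 6, Option 2 7, Option 3 13, Option 4 8, Option 5 16. Option 1 eliminated.
Round 2: Option 2 7, Option 3 19, Option 4 8, Option 5 16. Option 2 eliminated.
Round 3: Option 3 26, Option 4 8, Option 5 16. Option 3 has a majority (≥26).

Option 3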